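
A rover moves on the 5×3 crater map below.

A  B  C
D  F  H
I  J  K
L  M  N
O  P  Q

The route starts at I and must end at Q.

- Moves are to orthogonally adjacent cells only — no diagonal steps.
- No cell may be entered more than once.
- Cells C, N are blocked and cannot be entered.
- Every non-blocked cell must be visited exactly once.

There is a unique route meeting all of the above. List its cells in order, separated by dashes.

I - D - A - B - F - H - K - J - M - L - O - P - Q

Need to visit all 13 open cells exactly once, starting at I and ending at Q.
Route from I: up 2 to A, right 1 to B, down 1 to F, right 1 to H, down 1 to K, left 1 to J, down 1 to M, left 1 to L, down 1 to O, right 2 to Q — 12 moves in all.
Check: all 13 open cells covered.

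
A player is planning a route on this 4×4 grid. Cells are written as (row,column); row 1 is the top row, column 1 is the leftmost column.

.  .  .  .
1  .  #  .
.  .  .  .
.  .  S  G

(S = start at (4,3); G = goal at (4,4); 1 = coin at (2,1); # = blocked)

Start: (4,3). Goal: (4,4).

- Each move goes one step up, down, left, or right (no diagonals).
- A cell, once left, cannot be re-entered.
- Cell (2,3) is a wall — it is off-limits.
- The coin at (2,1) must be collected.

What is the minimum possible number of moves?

Any route passes through (2,1) somewhere between (4,3) and (4,4). Summing Manhattan distances along the two legs ((4,3) → (2,1) → (4,4)) gives a lower bound of 4 + 5 = 9 moves.
A route of 9 moves achieves this: (4,3) → (4,2) → (4,1) → (3,1) → (2,1) → (2,2) → (3,2) → (3,3) → (3,4) → (4,4).
Since 9 matches the lower bound, it is optimal.

9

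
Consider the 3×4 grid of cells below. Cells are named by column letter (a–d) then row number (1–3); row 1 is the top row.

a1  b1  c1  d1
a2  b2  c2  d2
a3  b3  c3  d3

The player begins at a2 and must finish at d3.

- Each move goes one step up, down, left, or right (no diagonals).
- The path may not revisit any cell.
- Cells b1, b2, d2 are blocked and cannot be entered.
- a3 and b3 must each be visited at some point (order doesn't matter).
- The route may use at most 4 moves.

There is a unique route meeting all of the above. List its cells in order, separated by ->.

The budget equals the shortest possible length, so every move has to be on a shortest route through the required cells.
Route from a2: down to a3, 3× right (reaching d3) — 4 moves in all.
Check: all required cells visited; 4 ≤ 4 moves.

a2 -> a3 -> b3 -> c3 -> d3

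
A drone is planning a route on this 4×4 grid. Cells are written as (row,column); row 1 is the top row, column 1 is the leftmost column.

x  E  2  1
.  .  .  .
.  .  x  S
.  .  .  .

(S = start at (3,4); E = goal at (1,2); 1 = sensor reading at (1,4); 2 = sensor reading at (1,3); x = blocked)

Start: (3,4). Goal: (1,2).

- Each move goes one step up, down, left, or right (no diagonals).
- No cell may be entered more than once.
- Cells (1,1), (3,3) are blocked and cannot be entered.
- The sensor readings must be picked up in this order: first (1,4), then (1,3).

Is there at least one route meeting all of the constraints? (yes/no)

yes

One route that works: (3,4) → (2,4) → (1,4) → (1,3) → (1,2).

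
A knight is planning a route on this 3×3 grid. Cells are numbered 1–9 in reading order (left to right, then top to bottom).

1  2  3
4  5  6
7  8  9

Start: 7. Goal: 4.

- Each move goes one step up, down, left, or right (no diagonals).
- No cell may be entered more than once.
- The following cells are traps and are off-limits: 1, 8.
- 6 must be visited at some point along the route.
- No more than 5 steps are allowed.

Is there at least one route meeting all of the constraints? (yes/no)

no

Every way from 7 to 6 runs through 4 — but 4 is where the route must end, so it would be entered once on the way to 6 and again at the finish.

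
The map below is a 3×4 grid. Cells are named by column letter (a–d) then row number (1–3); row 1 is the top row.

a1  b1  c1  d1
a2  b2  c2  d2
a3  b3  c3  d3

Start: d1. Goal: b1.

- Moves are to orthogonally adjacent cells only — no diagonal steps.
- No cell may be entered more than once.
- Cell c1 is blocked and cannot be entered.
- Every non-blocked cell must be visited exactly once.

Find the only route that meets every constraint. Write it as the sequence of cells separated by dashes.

d1 - d2 - d3 - c3 - c2 - b2 - b3 - a3 - a2 - a1 - b1

Need to visit all 11 open cells exactly once, starting at d1 and ending at b1.
Cell a3 has only two open neighbours (a2 and b3), so the path must pass straight through it: one of those is the cell it's entered from and the other is where it exits.
Route from d1: down 2 to d3, left 1 to c3, up 1 to c2, left 1 to b2, down 1 to b3, left 1 to a3, up 2 to a1, right 1 to b1 — 10 moves in all.
Check: all 11 open cells covered.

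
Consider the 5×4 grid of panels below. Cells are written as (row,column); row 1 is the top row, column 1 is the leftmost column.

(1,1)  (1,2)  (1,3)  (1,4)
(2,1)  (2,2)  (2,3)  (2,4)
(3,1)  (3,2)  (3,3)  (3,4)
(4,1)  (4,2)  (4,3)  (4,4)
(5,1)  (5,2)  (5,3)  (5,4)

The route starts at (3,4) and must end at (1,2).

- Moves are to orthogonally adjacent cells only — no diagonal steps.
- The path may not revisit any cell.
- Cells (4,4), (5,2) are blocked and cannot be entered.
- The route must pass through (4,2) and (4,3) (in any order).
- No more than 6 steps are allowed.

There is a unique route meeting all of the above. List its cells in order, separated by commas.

The 6-move cap with required stops at (4,2), (4,3) leaves no slack for detours.
Route from (3,4): left 1 to (3,3), down 1 to (4,3), left 1 to (4,2), up 3 to (1,2) — 6 moves in all.
Check: all required cells visited; 6 ≤ 6 moves.

(3,4), (3,3), (4,3), (4,2), (3,2), (2,2), (1,2)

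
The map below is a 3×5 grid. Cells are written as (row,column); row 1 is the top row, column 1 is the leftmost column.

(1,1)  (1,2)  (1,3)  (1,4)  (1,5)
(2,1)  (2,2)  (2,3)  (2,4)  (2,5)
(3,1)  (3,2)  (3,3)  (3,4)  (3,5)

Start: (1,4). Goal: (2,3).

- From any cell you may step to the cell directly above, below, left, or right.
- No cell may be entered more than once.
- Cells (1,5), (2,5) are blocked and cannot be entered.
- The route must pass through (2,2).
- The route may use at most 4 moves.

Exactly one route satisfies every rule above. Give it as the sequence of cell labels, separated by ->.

(1,4) -> (1,3) -> (1,2) -> (2,2) -> (2,3)

Any route must reach (2,2) and still end at (2,3) within 4 moves, so the order of the required stops is forced.
Route from (1,4): left 2 to (1,2), down 1 to (2,2), right 1 to (2,3) — 4 moves in all.
Check: all required cells visited; 4 ≤ 4 moves.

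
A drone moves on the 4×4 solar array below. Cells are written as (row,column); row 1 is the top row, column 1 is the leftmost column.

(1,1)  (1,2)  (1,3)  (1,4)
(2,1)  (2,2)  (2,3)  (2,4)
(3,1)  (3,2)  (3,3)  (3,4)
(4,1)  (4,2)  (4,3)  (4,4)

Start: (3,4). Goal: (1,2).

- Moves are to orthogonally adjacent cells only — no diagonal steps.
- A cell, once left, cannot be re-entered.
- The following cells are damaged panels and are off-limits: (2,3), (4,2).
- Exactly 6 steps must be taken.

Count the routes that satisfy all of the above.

4

Need simple routes of exactly 6 moves from (3,4) to (1,2) (Manhattan distance 4, so 1 moves are spent on a detour and 1 undoing it).
Enumerating: (3,4) (4,4) (4,3) (3,3) (3,2) (2,2) (1,2) | (3,4) (3,3) (3,2) (2,2) (2,1) (1,1) (1,2) | (3,4) (3,3) (3,2) (3,1) (2,1) (1,1) (1,2) | (3,4) (3,3) (3,2) (3,1) (2,1) (2,2) (1,2).
That gives 4 routes.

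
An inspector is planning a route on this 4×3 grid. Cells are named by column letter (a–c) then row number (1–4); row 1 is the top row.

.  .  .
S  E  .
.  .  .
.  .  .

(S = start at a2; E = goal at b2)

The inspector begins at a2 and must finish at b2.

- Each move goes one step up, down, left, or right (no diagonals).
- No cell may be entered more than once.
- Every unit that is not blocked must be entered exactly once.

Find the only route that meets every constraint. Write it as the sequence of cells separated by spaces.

a2 a1 b1 c1 c2 c3 c4 b4 a4 a3 b3 b2

Need to visit all 12 open cells exactly once, starting at a2 and ending at b2.
Route from a2: up 1 to a1, right 2 to c1, down 3 to c4, left 2 to a4, up 1 to a3, right 1 to b3, up 1 to b2 — 11 moves in all.
Check: all 12 open cells covered.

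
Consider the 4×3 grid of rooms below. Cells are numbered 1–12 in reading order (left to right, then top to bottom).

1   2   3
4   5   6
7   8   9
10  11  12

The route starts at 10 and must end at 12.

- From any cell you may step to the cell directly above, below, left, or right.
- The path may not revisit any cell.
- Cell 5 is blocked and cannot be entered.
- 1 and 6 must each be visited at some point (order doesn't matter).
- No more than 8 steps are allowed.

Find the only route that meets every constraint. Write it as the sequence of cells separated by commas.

10, 7, 4, 1, 2, 3, 6, 9, 12

The budget equals the shortest possible length, so every move has to be on a shortest route through the required cells.
Route from 10: up 3 to 1, right 2 to 3, down 3 to 12 — 8 moves in all.
Check: all required cells visited; 8 ≤ 8 moves.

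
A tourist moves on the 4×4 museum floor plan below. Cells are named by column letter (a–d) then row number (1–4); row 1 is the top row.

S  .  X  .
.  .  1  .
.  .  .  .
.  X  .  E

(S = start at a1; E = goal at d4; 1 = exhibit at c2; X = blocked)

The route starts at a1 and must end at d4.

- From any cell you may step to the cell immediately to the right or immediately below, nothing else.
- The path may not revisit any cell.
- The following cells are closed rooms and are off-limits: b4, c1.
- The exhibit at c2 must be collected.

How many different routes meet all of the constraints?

6

A right/down-only route from a1 to d4 makes exactly 3 down-moves and 3 right-moves in some order.
With no other constraints that would be C(6,3) = 20 routes.
Split at c2 and multiply the segment counts (each segment already excludes blocked cells): a1→c2: 2; c2→d4: 3; product = 6.
That gives 6 routes.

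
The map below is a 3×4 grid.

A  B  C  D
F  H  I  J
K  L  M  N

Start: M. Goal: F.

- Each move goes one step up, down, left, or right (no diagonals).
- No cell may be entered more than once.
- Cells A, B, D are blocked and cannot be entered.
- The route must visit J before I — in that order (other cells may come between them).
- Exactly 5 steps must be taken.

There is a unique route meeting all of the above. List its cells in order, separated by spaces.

M N J I H F

The waypoints must appear in the order J, I, with no cell reused.
Route from M: right 1 to N, up 1 to J, left 3 to F — 5 moves in all.
Check: order respected (J at step 2, I at step 3); 5 moves as required.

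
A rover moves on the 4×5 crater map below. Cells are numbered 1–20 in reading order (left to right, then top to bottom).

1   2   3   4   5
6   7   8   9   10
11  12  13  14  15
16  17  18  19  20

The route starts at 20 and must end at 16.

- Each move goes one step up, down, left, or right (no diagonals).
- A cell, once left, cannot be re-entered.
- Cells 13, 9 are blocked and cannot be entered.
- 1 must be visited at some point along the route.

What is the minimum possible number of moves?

10

Any route passes through 1 somewhere between 20 and 16. Summing Manhattan distances along the two legs (20 → 1 → 16) gives a lower bound of 7 + 3 = 10 moves.
A route of 10 moves achieves this: 20 → 15 → 10 → 5 → 4 → 3 → 2 → 1 → 6 → 11 → 16.
Since 10 matches the lower bound, it is optimal.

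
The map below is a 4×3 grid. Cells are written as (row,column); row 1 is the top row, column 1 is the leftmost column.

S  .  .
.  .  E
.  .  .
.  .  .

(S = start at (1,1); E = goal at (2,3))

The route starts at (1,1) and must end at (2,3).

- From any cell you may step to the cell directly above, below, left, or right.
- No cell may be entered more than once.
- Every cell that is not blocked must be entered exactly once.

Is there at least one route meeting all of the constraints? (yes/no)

yes

One route that works: (1,1) → (2,1) → (3,1) → (4,1) → (4,2) → (4,3) → (3,3) → (3,2) → (2,2) → (1,2) → (1,3) → (2,3).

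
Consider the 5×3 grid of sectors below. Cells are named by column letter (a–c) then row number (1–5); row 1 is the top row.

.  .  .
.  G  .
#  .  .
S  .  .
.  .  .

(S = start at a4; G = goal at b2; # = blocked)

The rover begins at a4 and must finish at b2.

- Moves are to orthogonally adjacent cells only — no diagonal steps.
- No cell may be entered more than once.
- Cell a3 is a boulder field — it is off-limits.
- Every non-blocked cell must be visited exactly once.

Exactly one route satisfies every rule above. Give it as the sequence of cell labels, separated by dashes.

Need to visit all 14 open cells exactly once, starting at a4 and ending at b2.
Cell a1 has only two open neighbours (a2 and b1), so the path must pass straight through it: one of those is the cell it's entered from and the other is where it exits.
Route from a4: down to a5, 2× right (reaching c5), up to c4, left to b4, up to b3, right to c3, 2× up (reaching c1), 2× left (reaching a1), down to a2, right to b2 — 13 moves in all.
Check: all 14 open cells covered.

a4 - a5 - b5 - c5 - c4 - b4 - b3 - c3 - c2 - c1 - b1 - a1 - a2 - b2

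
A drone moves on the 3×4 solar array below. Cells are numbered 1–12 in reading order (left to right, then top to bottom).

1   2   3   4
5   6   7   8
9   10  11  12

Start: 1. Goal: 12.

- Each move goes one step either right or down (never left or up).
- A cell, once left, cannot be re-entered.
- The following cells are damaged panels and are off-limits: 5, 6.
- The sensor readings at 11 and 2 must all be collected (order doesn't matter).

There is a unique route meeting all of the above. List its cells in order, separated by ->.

Moves only go right or down, so the column and row indices never decrease.
Route from 1: 2× right (reaching 3), 2× down (reaching 11), right to 12 — 5 moves in all.
Check: all required cells visited.

1 -> 2 -> 3 -> 7 -> 11 -> 12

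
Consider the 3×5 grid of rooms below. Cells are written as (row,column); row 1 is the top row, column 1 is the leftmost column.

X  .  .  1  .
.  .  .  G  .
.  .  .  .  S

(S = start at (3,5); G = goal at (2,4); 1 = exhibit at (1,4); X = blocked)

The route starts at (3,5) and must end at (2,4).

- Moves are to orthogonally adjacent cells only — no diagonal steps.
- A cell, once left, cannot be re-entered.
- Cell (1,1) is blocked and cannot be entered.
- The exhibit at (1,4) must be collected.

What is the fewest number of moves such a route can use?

Any route passes through (1,4) somewhere between (3,5) and (2,4). Summing Manhattan distances along the two legs ((3,5) → (1,4) → (2,4)) gives a lower bound of 3 + 1 = 4 moves.
A route of 4 moves achieves this: (3,5) → (2,5) → (1,5) → (1,4) → (2,4).
Since 4 matches the lower bound, it is optimal.

4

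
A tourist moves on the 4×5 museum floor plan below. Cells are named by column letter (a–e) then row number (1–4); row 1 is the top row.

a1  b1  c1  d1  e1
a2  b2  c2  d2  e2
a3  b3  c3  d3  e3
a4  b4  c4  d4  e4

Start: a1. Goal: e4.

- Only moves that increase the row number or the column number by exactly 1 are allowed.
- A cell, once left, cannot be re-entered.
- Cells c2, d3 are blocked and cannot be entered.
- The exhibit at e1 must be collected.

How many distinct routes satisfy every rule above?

A right/down-only route from a1 to e4 makes exactly 3 down-moves and 4 right-moves in some order.
With no other constraints that would be C(7,3) = 35 routes.
Split at e1 and multiply the segment counts (each segment already excludes blocked cells): a1→e1: 1; e1→e4: 1; product = 1.
That gives 1 route.

1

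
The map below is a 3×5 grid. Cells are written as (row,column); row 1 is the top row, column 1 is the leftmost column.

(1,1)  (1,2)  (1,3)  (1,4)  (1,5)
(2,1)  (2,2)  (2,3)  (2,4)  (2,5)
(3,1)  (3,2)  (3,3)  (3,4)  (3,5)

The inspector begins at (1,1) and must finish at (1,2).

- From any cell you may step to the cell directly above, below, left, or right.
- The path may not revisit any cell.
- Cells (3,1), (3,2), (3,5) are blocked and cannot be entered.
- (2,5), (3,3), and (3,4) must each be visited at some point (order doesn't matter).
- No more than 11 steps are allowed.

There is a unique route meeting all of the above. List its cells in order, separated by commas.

(1,1), (2,1), (2,2), (2,3), (3,3), (3,4), (2,4), (2,5), (1,5), (1,4), (1,3), (1,2)

The budget equals the shortest possible length, so every move has to be on a shortest route through the required cells.
Route from (1,1): down to (2,1), 2× right (reaching (2,3)), down to (3,3), right to (3,4), up to (2,4), right to (2,5), up to (1,5), 3× left (reaching (1,2)) — 11 moves in all.
Check: all required cells visited; 11 ≤ 11 moves.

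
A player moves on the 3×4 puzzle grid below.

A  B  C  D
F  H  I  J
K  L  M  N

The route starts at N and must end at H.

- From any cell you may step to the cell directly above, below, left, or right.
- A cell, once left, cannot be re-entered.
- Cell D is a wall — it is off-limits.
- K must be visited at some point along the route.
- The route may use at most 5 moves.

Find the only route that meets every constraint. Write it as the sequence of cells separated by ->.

The budget equals the shortest possible length, so every move has to be on a shortest route through the required cells.
Route from N: left 3 to K, up 1 to F, right 1 to H — 5 moves in all.
Check: all required cells visited; 5 ≤ 5 moves.

N -> M -> L -> K -> F -> H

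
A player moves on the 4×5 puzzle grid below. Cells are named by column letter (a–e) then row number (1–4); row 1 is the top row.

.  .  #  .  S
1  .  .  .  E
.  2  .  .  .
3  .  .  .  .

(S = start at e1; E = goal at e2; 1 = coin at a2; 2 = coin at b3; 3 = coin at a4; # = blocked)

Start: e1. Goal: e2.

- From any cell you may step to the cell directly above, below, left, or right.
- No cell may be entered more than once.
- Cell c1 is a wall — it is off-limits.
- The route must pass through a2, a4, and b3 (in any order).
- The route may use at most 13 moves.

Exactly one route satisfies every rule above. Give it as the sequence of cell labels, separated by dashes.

e1 - d1 - d2 - c2 - b2 - a2 - a3 - a4 - b4 - b3 - c3 - d3 - e3 - e2

The budget equals the shortest possible length, so every move has to be on a shortest route through the required cells.
Route from e1: left to d1, down to d2, 3× left (reaching a2), 2× down (reaching a4), right to b4, up to b3, 3× right (reaching e3), up to e2 — 13 moves in all.
Check: all required cells visited; 13 ≤ 13 moves.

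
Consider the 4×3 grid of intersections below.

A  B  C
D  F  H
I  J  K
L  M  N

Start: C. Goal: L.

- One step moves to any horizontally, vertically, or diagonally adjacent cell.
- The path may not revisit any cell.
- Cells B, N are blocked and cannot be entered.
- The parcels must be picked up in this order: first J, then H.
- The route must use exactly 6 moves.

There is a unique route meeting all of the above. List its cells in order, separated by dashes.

The waypoints must appear in the order J, H, with no cell reused.
Route from C: down-left to F, down to J, up-right to H, down to K, down-left to M, left to L — 6 moves in all.
Check: order respected (J at step 2, H at step 3); 6 moves as required.

C - F - J - H - K - M - L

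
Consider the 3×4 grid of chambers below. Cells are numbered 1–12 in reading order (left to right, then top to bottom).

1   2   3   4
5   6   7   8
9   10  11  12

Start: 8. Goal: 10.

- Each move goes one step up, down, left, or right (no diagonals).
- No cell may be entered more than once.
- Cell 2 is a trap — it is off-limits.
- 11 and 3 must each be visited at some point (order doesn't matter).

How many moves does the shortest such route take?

5

Any route passes through 11 and 3 in some order between 8 and 10. Summing Manhattan distances along each leg and taking the cheapest ordering (8 → 3 → 11 → 10) gives a lower bound of 2 + 2 + 1 = 5 moves.
A route of 5 moves achieves this: 8 → 4 → 3 → 7 → 11 → 10.
Since 5 matches the lower bound, it is optimal.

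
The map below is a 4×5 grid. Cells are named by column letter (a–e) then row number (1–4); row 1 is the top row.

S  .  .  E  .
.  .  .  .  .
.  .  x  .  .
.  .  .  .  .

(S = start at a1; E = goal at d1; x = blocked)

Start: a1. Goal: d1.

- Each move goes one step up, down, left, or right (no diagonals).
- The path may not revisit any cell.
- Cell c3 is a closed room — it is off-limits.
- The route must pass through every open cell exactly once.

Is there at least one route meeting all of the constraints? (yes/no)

Colour the cells like a checkerboard: each orthogonal step flips colour, so a Hamiltonian route alternates colours. Here there are 9 cells of one colour and 10 of the other, with start on the opposite colour to the goal — the counts and endpoints can't be arranged into an alternating sequence of length 19, so no Hamiltonian route exists.

no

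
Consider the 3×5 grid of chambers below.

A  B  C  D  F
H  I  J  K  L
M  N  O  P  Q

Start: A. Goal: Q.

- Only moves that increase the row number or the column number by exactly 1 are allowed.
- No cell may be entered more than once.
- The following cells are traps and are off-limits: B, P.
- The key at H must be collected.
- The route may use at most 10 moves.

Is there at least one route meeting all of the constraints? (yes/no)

One route that works: A → H → I → J → K → L → Q.

yes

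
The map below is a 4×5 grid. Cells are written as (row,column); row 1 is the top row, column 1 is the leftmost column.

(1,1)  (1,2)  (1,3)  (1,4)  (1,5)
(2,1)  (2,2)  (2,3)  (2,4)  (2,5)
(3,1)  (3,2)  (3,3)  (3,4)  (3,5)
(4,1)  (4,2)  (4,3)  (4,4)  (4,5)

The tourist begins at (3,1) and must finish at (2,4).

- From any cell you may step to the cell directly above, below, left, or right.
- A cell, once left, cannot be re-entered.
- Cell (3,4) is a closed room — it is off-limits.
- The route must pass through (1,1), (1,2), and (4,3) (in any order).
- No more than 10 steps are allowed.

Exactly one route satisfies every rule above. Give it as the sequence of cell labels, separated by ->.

Any route must reach (1,1), (1,2), and (4,3) and still end at (2,4) within 10 moves, so the order of the required stops is forced.
Route from (3,1): 2× up (reaching (1,1)), right to (1,2), 3× down (reaching (4,2)), right to (4,3), 2× up (reaching (2,3)), right to (2,4) — 10 moves in all.
Check: all required cells visited; 10 ≤ 10 moves.

(3,1) -> (2,1) -> (1,1) -> (1,2) -> (2,2) -> (3,2) -> (4,2) -> (4,3) -> (3,3) -> (2,3) -> (2,4)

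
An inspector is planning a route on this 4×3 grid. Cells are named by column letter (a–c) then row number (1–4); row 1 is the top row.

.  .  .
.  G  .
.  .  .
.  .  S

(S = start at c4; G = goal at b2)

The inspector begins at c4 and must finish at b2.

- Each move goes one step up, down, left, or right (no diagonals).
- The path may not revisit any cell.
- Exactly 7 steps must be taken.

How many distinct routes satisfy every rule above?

7

Need simple routes of exactly 7 moves from c4 to b2 (Manhattan distance 3, so 2 moves are spent on a detour and 2 undoing it).
Enumerating: c4 c3 c2 c1 b1 a1 a2 b2 | c4 c3 b3 b4 a4 a3 a2 b2 | c4 c3 b3 a3 a2 a1 b1 b2 | c4 b4 b3 a3 a2 a1 b1 b2 | c4 b4 b3 c3 c2 c1 b1 b2 | c4 b4 a4 a3 a2 a1 b1 b2 | c4 b4 a4 a3 b3 c3 c2 b2.
That gives 7 routes.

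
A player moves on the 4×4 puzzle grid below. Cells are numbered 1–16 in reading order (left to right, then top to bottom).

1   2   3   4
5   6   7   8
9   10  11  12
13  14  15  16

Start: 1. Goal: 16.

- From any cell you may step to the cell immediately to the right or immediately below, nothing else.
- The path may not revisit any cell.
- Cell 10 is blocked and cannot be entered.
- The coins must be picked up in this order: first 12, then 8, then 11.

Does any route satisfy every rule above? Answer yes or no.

no

8 lies above 12, so going from 12 to 8 would need an upward move — but moves only go right/down, so 12 cannot be visited before 8.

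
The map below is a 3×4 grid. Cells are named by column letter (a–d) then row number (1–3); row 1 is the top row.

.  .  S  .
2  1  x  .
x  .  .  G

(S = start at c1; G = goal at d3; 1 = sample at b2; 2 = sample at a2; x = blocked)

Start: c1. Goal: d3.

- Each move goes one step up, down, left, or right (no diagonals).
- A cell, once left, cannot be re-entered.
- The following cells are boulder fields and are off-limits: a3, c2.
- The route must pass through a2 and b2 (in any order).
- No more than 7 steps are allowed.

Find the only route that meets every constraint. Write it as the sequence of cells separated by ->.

The 7-move cap with required stops at a2, b2 leaves no slack for detours.
Route from c1: 2× left (reaching a1), down to a2, right to b2, down to b3, 2× right (reaching d3) — 7 moves in all.
Check: all required cells visited; 7 ≤ 7 moves.

c1 -> b1 -> a1 -> a2 -> b2 -> b3 -> c3 -> d3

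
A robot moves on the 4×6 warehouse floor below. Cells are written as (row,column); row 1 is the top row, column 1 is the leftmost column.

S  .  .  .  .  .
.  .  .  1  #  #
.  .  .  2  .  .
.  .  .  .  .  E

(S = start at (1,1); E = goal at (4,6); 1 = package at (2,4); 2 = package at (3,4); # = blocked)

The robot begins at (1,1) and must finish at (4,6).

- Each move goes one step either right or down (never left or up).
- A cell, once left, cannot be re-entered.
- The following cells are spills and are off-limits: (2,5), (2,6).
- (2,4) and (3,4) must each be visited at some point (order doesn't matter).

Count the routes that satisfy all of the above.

A right/down-only route from (1,1) to (4,6) makes exactly 3 down-moves and 5 right-moves in some order.
With no other constraints that would be C(8,3) = 56 routes.
A monotone route can only reach the required cells in the order (2,4), (3,4), so split there and multiply the segment counts (each segment already excludes blocked cells): (1,1)→(2,4): 4; (2,4)→(3,4): 1; (3,4)→(4,6): 3; product = 12.
That gives 12 routes.

12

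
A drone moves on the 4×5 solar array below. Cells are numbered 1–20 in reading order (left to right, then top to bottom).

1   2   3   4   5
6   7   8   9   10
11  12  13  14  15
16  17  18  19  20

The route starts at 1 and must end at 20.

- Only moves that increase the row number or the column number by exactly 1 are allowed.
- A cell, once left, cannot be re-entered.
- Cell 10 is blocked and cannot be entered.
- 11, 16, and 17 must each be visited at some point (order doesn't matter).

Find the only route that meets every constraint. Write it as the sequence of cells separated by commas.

1, 6, 11, 16, 17, 18, 19, 20

Moves only go right or down, so the column and row indices never decrease.
Route from 1: 3× down (reaching 16), 4× right (reaching 20) — 7 moves in all.
Check: all required cells visited.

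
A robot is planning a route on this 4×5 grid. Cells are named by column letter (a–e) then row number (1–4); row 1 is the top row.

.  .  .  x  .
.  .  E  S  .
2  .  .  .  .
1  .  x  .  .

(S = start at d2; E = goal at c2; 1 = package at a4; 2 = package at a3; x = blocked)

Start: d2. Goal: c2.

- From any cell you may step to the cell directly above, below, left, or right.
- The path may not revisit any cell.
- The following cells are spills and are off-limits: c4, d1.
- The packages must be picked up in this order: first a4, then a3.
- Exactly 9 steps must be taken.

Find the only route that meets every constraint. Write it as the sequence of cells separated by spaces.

d2 d3 c3 b3 b4 a4 a3 a2 b2 c2

The waypoints must appear in the order a4, a3, with no cell reused.
Route from d2: down to d3, 2× left (reaching b3), down to b4, left to a4, 2× up (reaching a2), 2× right (reaching c2) — 9 moves in all.
Check: order respected (1 at step 5, 2 at step 6); 9 moves as required.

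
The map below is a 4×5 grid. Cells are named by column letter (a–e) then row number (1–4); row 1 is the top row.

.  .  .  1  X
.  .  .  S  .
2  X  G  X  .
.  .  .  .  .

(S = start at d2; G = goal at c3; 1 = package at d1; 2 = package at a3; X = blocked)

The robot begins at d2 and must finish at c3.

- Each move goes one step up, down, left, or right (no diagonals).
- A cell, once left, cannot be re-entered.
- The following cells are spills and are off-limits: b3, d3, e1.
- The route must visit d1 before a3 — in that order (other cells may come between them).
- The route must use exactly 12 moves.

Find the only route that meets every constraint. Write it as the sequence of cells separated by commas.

d2, d1, c1, c2, b2, b1, a1, a2, a3, a4, b4, c4, c3

The waypoints must appear in the order d1, a3, with no cell reused.
Route from d2: up 1 to d1, left 1 to c1, down 1 to c2, left 1 to b2, up 1 to b1, left 1 to a1, down 3 to a4, right 2 to c4, up 1 to c3 — 12 moves in all.
Check: order respected (1 at step 1, 2 at step 8); 12 moves as required.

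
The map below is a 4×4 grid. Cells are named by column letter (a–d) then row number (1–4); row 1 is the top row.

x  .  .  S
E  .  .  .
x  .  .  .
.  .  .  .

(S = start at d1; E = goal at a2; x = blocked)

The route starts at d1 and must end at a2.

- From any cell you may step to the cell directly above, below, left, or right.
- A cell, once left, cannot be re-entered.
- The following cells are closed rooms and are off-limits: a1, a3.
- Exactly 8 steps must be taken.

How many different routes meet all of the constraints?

Need simple routes of exactly 8 moves from d1 to a2 (Manhattan distance 4, so 2 moves are spent on a detour and 2 undoing it).
Enumerating: d1 d2 d3 d4 c4 c3 c2 b2 a2 | d1 d2 d3 d4 c4 c3 b3 b2 a2 | d1 d2 d3 d4 c4 b4 b3 b2 a2 | d1 d2 d3 c3 c2 c1 b1 b2 a2 | d1 d2 d3 c3 c4 b4 b3 b2 a2 | d1 d2 c2 c3 c4 b4 b3 b2 a2 | d1 c1 c2 c3 c4 b4 b3 b2 a2 | d1 c1 c2 d2 d3 c3 b3 b2 a2.
That gives 8 routes.

8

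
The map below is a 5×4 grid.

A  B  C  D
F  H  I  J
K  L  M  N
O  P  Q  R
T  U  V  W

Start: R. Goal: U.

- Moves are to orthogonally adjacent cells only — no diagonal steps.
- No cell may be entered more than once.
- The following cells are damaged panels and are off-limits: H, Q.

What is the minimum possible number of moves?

3

The Manhattan distance from R to U is |4−5| + |4−2| = 3, so at least 3 moves are needed.
A route of 3 moves achieves this: R → W → V → U.
Since 3 matches the lower bound, it is optimal.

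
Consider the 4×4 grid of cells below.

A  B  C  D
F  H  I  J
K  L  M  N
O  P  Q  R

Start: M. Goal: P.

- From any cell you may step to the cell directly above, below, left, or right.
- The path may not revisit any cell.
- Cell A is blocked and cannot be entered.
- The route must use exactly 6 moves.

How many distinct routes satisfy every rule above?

Need simple routes of exactly 6 moves from M to P (Manhattan distance 2, so 2 moves are spent on a detour and 2 undoing it).
Enumerating: M I C B H L P | M I H L K O P | M I H F K O P | M I H F K L P | M I J N R Q P | M L H F K O P | M N J I H L P.
That gives 7 routes.

7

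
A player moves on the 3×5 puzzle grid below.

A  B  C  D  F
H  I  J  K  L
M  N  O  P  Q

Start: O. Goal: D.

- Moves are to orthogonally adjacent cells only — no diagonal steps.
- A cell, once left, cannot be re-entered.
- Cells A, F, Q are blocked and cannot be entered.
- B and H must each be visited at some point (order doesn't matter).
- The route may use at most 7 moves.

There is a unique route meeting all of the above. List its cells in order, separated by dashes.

The budget equals the shortest possible length, so every move has to be on a shortest route through the required cells.
Route from O: left 2 to M, up 1 to H, right 1 to I, up 1 to B, right 2 to D — 7 moves in all.
Check: all required cells visited; 7 ≤ 7 moves.

O - N - M - H - I - B - C - D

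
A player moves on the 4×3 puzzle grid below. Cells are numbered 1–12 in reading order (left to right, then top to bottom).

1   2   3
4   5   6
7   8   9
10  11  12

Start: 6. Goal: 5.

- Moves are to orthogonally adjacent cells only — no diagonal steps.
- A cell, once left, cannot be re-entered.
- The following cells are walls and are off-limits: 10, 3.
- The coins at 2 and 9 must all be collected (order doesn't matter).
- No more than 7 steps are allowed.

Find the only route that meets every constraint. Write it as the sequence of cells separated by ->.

The 7-move cap with required stops at 2, 9 leaves no slack for detours.
Route from 6: down 1 to 9, left 2 to 7, up 2 to 1, right 1 to 2, down 1 to 5 — 7 moves in all.
Check: all required cells visited; 7 ≤ 7 moves.

6 -> 9 -> 8 -> 7 -> 4 -> 1 -> 2 -> 5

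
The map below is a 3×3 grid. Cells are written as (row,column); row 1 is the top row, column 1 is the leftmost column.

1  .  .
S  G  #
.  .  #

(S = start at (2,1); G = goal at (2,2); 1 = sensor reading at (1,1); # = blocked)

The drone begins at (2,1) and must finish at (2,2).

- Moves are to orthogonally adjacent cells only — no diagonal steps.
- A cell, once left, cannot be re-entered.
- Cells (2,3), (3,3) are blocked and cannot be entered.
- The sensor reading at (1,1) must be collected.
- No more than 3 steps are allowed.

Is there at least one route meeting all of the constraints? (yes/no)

yes

One route that works: (2,1) → (1,1) → (1,2) → (2,2).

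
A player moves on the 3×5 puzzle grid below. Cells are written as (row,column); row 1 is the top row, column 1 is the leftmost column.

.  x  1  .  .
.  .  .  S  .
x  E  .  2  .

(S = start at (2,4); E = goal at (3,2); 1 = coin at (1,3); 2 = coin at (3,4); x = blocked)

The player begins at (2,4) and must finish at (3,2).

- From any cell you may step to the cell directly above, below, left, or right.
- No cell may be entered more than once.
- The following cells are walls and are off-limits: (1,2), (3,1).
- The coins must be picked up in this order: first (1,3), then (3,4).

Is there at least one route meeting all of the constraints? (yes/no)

yes

One route that works: (2,4) → (2,3) → (1,3) → (1,4) → (1,5) → (2,5) → (3,5) → (3,4) → (3,3) → (3,2).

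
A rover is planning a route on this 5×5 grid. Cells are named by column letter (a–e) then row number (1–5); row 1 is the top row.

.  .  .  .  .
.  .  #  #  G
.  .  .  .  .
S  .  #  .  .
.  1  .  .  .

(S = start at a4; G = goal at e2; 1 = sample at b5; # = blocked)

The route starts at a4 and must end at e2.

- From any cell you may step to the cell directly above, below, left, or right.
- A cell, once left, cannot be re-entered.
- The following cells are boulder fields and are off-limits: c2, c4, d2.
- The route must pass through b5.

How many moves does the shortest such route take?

Any route passes through b5 somewhere between a4 and e2. Summing Manhattan distances along the two legs (a4 → b5 → e2) gives a lower bound of 2 + 6 = 8 moves.
A route of 8 moves achieves this: a4 → a5 → b5 → b4 → b3 → c3 → d3 → e3 → e2.
Since 8 matches the lower bound, it is optimal.

8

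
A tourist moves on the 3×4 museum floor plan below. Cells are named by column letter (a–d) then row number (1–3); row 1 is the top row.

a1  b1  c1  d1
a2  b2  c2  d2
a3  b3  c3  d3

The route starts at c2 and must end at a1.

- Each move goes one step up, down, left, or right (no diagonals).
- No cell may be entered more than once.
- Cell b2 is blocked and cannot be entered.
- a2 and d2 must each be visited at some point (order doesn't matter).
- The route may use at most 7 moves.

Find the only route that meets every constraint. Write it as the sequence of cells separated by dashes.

c2 - d2 - d3 - c3 - b3 - a3 - a2 - a1

Any route must reach a2 and d2 and still end at a1 within 7 moves, so the order of the required stops is forced.
Route from c2: right 1 to d2, down 1 to d3, left 3 to a3, up 2 to a1 — 7 moves in all.
Check: all required cells visited; 7 ≤ 7 moves.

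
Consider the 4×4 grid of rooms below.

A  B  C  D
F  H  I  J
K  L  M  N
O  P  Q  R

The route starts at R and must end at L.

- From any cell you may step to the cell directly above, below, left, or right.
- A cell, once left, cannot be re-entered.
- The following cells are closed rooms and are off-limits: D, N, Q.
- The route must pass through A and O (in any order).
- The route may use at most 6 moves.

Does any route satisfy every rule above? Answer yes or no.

no

The blocked cells wall O off from R completely — no sequence of moves reaches it at all, so no route can satisfy the rules.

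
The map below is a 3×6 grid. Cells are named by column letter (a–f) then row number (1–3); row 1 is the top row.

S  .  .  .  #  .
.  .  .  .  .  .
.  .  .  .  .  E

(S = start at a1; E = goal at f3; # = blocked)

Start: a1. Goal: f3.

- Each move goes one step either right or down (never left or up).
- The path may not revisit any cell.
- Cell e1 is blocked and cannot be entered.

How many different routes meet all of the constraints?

A right/down-only route from a1 to f3 makes exactly 2 down-moves and 5 right-moves in some order.
With no other constraints that would be C(7,2) = 21 routes.
Subtract routes through each blocked cell (inclusion–exclusion for overlaps): − through e1: 3 → 18.
That gives 18 routes.

18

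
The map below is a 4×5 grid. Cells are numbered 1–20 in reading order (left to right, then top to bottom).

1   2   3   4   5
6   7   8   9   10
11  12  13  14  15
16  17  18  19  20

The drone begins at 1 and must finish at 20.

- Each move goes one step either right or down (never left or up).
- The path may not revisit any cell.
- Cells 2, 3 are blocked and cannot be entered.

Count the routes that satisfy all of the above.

15

A right/down-only route from 1 to 20 makes exactly 3 down-moves and 4 right-moves in some order.
With no other constraints that would be C(7,3) = 35 routes.
Subtract routes through each blocked cell (inclusion–exclusion for overlaps): − through 2: 20 − through 3: 10 + through 2&3: 10 → 15.
That gives 15 routes.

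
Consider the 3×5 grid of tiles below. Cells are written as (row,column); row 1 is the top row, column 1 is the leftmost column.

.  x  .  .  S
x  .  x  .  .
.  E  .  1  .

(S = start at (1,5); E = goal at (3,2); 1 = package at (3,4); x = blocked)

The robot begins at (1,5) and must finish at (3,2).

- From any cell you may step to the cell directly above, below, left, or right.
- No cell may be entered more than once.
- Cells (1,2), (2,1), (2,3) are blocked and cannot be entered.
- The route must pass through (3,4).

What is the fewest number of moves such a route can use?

Any route passes through (3,4) somewhere between (1,5) and (3,2). Summing Manhattan distances along the two legs ((1,5) → (3,4) → (3,2)) gives a lower bound of 3 + 2 = 5 moves.
A route of 5 moves achieves this: (1,5) → (2,5) → (3,5) → (3,4) → (3,3) → (3,2).
Since 5 matches the lower bound, it is optimal.

5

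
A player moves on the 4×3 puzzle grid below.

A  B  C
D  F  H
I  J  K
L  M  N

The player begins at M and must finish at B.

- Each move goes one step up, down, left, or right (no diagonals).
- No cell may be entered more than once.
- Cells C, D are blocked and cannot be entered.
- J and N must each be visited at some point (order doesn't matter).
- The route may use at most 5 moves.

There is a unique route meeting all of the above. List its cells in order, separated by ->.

M -> N -> K -> J -> F -> B

The 5-move cap with required stops at J, N leaves no slack for detours.
Route from M: right 1 to N, up 1 to K, left 1 to J, up 2 to B — 5 moves in all.
Check: all required cells visited; 5 ≤ 5 moves.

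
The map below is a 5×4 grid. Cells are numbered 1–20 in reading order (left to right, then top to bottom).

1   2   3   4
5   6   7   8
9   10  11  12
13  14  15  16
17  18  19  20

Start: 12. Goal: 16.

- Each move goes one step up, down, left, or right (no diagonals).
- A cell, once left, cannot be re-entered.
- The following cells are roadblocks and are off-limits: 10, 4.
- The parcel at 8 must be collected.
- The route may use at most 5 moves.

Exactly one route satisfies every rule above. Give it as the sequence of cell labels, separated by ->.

12 -> 8 -> 7 -> 11 -> 15 -> 16

The budget equals the shortest possible length, so every move has to be on a shortest route through the required cells.
Route from 12: up 1 to 8, left 1 to 7, down 2 to 15, right 1 to 16 — 5 moves in all.
Check: all required cells visited; 5 ≤ 5 moves.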